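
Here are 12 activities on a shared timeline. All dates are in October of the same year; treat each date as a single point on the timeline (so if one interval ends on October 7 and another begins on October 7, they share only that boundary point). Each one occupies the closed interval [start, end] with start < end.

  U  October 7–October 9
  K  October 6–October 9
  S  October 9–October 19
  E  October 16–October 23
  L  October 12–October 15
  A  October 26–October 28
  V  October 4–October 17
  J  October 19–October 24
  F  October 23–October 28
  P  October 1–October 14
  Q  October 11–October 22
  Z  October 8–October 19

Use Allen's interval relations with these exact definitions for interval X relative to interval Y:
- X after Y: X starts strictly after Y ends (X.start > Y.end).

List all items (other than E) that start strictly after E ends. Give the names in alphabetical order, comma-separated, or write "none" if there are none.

A

Target E = [October 16, October 23].
A [October 26, October 28] → after → yes.
F [October 23, October 28] → met-by → no.
J [October 19, October 24] → overlapped-by → no.
K [October 6, October 9] → before → no.
L [October 12, October 15] → before → no.
P [October 1, October 14] → before → no.
Q [October 11, October 22] → overlaps → no.
S [October 9, October 19] → overlaps → no.
U [October 7, October 9] → before → no.
V [October 4, October 17] → overlaps → no.
Z [October 8, October 19] → overlaps → no.
Result: A.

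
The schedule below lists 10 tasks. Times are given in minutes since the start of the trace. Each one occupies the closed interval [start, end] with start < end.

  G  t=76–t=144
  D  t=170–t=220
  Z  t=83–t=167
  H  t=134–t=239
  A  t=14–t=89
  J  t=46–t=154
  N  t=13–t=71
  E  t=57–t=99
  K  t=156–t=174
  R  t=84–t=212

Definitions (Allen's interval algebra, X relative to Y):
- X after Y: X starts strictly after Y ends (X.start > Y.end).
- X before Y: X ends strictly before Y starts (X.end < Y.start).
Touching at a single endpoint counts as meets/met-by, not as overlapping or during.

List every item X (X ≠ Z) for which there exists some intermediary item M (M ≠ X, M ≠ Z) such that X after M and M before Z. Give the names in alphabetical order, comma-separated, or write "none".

Target Z = [t=83, t=167].
Intermediaries M with M before Z: N.
Via N — items with X after N: D, G, H, K, R.
Union: D, G, H, K, R.

D, G, H, K, R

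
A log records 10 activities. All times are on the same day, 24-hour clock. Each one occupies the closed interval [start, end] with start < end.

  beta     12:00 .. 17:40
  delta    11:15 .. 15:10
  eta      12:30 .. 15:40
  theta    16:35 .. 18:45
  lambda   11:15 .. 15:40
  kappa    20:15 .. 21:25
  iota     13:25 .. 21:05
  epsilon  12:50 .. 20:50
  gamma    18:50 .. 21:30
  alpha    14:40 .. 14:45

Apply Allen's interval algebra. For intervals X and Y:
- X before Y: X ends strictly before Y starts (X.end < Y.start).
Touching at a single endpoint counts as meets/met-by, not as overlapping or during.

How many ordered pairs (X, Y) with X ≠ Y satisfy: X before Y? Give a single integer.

Checking all 90 ordered pairs for relation 'before'; matching pairs in alphabetical order:
(alpha, gamma): alpha before gamma ✓
(alpha, kappa): alpha before kappa ✓
(alpha, theta): alpha before theta ✓
(beta, gamma): beta before gamma ✓
(beta, kappa): beta before kappa ✓
(delta, gamma): delta before gamma ✓
(delta, kappa): delta before kappa ✓
(delta, theta): delta before theta ✓
(eta, gamma): eta before gamma ✓
(eta, kappa): eta before kappa ✓
(eta, theta): eta before theta ✓
(lambda, gamma): lambda before gamma ✓
(lambda, kappa): lambda before kappa ✓
(lambda, theta): lambda before theta ✓
(theta, gamma): theta before gamma ✓
(theta, kappa): theta before kappa ✓
Count: 16.

16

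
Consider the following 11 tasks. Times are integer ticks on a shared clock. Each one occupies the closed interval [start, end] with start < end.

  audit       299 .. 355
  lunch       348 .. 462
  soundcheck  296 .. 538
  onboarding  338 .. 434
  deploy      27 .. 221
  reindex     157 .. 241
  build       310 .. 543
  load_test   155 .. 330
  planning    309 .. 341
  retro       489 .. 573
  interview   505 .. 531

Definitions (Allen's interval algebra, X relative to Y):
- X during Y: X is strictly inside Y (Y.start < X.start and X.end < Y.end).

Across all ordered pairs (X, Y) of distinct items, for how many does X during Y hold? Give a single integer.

11

Checking all 110 ordered pairs for relation 'during'; matching pairs in alphabetical order:
(audit, soundcheck): audit during soundcheck ✓
(interview, build): interview during build ✓
(interview, retro): interview during retro ✓
(interview, soundcheck): interview during soundcheck ✓
(lunch, build): lunch during build ✓
(lunch, soundcheck): lunch during soundcheck ✓
(onboarding, build): onboarding during build ✓
(onboarding, soundcheck): onboarding during soundcheck ✓
(planning, audit): planning during audit ✓
(planning, soundcheck): planning during soundcheck ✓
(reindex, load_test): reindex during load_test ✓
Count: 11.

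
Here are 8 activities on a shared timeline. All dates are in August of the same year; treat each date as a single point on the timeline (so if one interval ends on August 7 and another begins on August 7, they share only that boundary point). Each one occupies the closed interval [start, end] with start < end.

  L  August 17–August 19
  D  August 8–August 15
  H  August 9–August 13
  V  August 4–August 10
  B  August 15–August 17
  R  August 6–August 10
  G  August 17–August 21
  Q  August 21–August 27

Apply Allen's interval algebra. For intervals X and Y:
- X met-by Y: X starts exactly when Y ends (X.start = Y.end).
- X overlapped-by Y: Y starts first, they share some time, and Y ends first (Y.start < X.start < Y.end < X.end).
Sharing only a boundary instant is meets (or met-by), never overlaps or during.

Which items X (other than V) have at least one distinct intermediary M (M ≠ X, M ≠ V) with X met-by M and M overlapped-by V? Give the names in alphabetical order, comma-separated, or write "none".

Target V = [August 4, August 10].
Intermediaries M with M overlapped-by V: D, H.
Via D — items with X met-by D: B.
Via H — items with X met-by H: none.
Union: B.

B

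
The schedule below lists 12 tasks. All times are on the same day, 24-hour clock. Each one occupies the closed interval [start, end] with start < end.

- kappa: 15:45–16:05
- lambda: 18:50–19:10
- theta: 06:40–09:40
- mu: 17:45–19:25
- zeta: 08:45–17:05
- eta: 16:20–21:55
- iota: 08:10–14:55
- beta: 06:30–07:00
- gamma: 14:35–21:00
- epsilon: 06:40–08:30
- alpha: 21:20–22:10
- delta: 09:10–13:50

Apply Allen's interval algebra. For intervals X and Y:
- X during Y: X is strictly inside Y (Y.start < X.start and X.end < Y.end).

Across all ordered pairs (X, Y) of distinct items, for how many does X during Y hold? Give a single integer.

9

Checking all 132 ordered pairs for relation 'during'; matching pairs in alphabetical order:
(delta, iota): delta during iota ✓
(delta, zeta): delta during zeta ✓
(kappa, gamma): kappa during gamma ✓
(kappa, zeta): kappa during zeta ✓
(lambda, eta): lambda during eta ✓
(lambda, gamma): lambda during gamma ✓
(lambda, mu): lambda during mu ✓
(mu, eta): mu during eta ✓
(mu, gamma): mu during gamma ✓
Count: 9.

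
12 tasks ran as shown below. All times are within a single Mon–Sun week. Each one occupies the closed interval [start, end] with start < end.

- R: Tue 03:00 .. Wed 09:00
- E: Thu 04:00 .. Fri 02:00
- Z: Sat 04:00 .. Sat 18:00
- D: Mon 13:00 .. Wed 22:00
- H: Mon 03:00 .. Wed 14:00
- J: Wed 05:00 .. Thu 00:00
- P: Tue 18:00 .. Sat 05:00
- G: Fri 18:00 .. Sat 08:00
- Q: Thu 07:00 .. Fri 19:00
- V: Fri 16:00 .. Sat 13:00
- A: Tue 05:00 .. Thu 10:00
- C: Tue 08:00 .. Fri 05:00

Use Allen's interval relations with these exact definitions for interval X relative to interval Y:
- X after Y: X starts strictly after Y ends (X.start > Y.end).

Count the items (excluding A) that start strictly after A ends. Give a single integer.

Target A = [Tue 05:00, Thu 10:00].
C [Tue 08:00, Fri 05:00] → overlapped-by → no.
D [Mon 13:00, Wed 22:00] → overlaps → no.
E [Thu 04:00, Fri 02:00] → overlapped-by → no.
G [Fri 18:00, Sat 08:00] → after → counts.
H [Mon 03:00, Wed 14:00] → overlaps → no.
J [Wed 05:00, Thu 00:00] → during → no.
P [Tue 18:00, Sat 05:00] → overlapped-by → no.
Q [Thu 07:00, Fri 19:00] → overlapped-by → no.
R [Tue 03:00, Wed 09:00] → overlaps → no.
V [Fri 16:00, Sat 13:00] → after → counts.
Z [Sat 04:00, Sat 18:00] → after → counts.
Total: 3.

3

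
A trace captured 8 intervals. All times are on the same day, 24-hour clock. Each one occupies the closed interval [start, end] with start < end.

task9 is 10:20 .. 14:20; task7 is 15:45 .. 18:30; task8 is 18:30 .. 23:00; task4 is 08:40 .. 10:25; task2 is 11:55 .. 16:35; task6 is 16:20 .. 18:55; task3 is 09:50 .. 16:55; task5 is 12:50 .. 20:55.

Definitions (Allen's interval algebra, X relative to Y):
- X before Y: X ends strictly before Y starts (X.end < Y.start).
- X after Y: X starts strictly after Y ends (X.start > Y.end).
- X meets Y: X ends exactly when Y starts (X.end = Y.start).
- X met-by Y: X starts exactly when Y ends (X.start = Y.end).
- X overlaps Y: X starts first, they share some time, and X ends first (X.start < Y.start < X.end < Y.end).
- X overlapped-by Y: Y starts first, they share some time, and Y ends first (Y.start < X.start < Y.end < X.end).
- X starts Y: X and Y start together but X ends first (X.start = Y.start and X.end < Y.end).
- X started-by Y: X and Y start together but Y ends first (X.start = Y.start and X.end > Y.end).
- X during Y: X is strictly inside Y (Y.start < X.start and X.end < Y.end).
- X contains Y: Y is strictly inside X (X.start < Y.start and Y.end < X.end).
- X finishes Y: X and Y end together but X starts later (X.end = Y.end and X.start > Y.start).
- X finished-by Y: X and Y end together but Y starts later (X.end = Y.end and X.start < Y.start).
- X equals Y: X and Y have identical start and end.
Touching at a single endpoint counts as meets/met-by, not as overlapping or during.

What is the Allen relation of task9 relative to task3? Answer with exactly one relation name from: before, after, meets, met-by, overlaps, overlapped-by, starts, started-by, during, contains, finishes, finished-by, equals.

during

task9 = [10:20, 14:20]; task3 = [09:50, 16:55].
Compare endpoints: task9.start > task3.start, task9.start < task3.end, task9.end > task3.start, task9.end < task3.end.
That pattern is 'during'.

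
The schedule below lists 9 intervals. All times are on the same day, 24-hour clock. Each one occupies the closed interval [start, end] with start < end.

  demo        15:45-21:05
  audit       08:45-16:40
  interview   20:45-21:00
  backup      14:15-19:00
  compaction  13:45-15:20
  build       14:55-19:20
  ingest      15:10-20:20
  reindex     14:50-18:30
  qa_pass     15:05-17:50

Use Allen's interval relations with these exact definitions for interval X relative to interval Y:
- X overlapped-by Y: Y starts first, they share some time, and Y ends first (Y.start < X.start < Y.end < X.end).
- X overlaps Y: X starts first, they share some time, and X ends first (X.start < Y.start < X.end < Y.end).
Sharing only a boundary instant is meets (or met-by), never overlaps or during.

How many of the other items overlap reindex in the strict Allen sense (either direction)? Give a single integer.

Target reindex = [14:50, 18:30].
audit [08:45, 16:40] → overlaps → counts.
backup [14:15, 19:00] → contains → no.
build [14:55, 19:20] → overlapped-by → counts.
compaction [13:45, 15:20] → overlaps → counts.
demo [15:45, 21:05] → overlapped-by → counts.
ingest [15:10, 20:20] → overlapped-by → counts.
interview [20:45, 21:00] → after → no.
qa_pass [15:05, 17:50] → during → no.
Total: 5.

5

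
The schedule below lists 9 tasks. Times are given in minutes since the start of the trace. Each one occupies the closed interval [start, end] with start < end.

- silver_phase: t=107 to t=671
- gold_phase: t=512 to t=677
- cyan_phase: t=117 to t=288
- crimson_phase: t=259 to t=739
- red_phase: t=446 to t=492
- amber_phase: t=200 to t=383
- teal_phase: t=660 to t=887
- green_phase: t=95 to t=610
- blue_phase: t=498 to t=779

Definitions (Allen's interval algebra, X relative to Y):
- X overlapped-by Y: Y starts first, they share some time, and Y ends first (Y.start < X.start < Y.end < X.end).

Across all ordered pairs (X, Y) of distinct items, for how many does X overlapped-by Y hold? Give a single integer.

15

Checking all 72 ordered pairs for relation 'overlapped-by'; matching pairs in alphabetical order:
(amber_phase, cyan_phase): amber_phase overlapped-by cyan_phase ✓
(blue_phase, crimson_phase): blue_phase overlapped-by crimson_phase ✓
(blue_phase, green_phase): blue_phase overlapped-by green_phase ✓
(blue_phase, silver_phase): blue_phase overlapped-by silver_phase ✓
(crimson_phase, amber_phase): crimson_phase overlapped-by amber_phase ✓
(crimson_phase, cyan_phase): crimson_phase overlapped-by cyan_phase ✓
(crimson_phase, green_phase): crimson_phase overlapped-by green_phase ✓
(crimson_phase, silver_phase): crimson_phase overlapped-by silver_phase ✓
(gold_phase, green_phase): gold_phase overlapped-by green_phase ✓
(gold_phase, silver_phase): gold_phase overlapped-by silver_phase ✓
(silver_phase, green_phase): silver_phase overlapped-by green_phase ✓
(teal_phase, blue_phase): teal_phase overlapped-by blue_phase ✓
(teal_phase, crimson_phase): teal_phase overlapped-by crimson_phase ✓
(teal_phase, gold_phase): teal_phase overlapped-by gold_phase ✓
(teal_phase, silver_phase): teal_phase overlapped-by silver_phase ✓
Count: 15.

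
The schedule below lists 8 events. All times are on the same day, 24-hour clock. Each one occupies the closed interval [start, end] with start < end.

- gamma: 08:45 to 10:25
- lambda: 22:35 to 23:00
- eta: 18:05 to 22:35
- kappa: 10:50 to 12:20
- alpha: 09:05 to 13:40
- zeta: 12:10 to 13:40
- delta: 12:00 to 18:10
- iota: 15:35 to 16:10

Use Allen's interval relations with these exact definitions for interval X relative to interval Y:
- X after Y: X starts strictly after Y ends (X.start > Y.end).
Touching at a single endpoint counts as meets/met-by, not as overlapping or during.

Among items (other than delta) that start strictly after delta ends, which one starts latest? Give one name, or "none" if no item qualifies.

Target delta = [12:00, 18:10].
alpha [09:05, 13:40] → overlaps → excluded.
eta [18:05, 22:35] → overlapped-by → excluded.
gamma [08:45, 10:25] → before → excluded.
iota [15:35, 16:10] → during → excluded.
kappa [10:50, 12:20] → overlaps → excluded.
lambda [22:35, 23:00] → after → candidate.
zeta [12:10, 13:40] → during → excluded.
Among candidates, latest start is 22:35 → lambda.

lambda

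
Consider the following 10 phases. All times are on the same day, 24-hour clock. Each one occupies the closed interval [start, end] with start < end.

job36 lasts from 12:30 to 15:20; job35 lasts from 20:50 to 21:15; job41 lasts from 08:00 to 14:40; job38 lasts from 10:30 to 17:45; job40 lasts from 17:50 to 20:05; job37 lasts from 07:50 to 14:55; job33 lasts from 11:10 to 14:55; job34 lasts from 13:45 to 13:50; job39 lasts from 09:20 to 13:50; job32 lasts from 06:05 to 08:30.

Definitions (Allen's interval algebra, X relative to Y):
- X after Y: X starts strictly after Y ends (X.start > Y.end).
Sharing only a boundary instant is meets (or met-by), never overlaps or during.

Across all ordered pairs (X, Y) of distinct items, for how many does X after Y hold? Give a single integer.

Checking all 90 ordered pairs for relation 'after'; matching pairs in alphabetical order:
(job33, job32): job33 after job32 ✓
(job34, job32): job34 after job32 ✓
(job35, job32): job35 after job32 ✓
(job35, job33): job35 after job33 ✓
(job35, job34): job35 after job34 ✓
(job35, job36): job35 after job36 ✓
(job35, job37): job35 after job37 ✓
(job35, job38): job35 after job38 ✓
(job35, job39): job35 after job39 ✓
(job35, job40): job35 after job40 ✓
(job35, job41): job35 after job41 ✓
(job36, job32): job36 after job32 ✓
(job38, job32): job38 after job32 ✓
(job39, job32): job39 after job32 ✓
(job40, job32): job40 after job32 ✓
(job40, job33): job40 after job33 ✓
(job40, job34): job40 after job34 ✓
(job40, job36): job40 after job36 ✓
(job40, job37): job40 after job37 ✓
(job40, job38): job40 after job38 ✓
(job40, job39): job40 after job39 ✓
(job40, job41): job40 after job41 ✓
Count: 22.

22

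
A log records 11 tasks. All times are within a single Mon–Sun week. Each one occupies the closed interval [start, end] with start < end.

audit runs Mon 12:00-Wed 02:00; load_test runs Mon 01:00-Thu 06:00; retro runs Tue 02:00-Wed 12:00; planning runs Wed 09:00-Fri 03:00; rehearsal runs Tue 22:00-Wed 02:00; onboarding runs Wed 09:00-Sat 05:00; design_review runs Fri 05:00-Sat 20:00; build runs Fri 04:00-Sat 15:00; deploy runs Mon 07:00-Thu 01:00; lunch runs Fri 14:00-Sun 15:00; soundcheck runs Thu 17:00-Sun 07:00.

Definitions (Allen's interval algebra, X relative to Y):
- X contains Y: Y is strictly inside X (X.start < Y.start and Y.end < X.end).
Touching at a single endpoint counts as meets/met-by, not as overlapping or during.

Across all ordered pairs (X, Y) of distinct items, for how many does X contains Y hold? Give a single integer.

10

Checking all 110 ordered pairs for relation 'contains'; matching pairs in alphabetical order:
(deploy, audit): deploy contains audit ✓
(deploy, rehearsal): deploy contains rehearsal ✓
(deploy, retro): deploy contains retro ✓
(load_test, audit): load_test contains audit ✓
(load_test, deploy): load_test contains deploy ✓
(load_test, rehearsal): load_test contains rehearsal ✓
(load_test, retro): load_test contains retro ✓
(retro, rehearsal): retro contains rehearsal ✓
(soundcheck, build): soundcheck contains build ✓
(soundcheck, design_review): soundcheck contains design_review ✓
Count: 10.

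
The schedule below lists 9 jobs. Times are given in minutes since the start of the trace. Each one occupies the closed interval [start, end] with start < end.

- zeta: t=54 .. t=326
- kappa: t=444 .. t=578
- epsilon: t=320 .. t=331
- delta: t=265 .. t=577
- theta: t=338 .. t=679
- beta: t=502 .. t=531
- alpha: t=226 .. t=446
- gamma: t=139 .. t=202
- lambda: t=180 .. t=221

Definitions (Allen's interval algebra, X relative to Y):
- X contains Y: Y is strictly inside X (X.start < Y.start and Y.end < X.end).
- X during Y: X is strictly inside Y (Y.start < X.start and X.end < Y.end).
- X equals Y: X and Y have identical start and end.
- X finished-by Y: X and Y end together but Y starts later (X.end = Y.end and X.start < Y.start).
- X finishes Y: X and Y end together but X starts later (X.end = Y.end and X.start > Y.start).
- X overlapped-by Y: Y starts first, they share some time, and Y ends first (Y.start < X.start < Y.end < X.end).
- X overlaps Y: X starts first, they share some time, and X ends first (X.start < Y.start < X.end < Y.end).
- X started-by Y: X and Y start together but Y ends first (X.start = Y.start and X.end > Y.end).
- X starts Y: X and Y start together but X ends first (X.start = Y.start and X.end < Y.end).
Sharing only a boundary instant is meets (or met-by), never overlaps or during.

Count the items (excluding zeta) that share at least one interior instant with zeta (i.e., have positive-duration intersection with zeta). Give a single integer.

5

Target zeta = [t=54, t=326].
alpha [t=226, t=446] → overlapped-by → counts.
beta [t=502, t=531] → after → no.
delta [t=265, t=577] → overlapped-by → counts.
epsilon [t=320, t=331] → overlapped-by → counts.
gamma [t=139, t=202] → during → counts.
kappa [t=444, t=578] → after → no.
lambda [t=180, t=221] → during → counts.
theta [t=338, t=679] → after → no.
Total: 5.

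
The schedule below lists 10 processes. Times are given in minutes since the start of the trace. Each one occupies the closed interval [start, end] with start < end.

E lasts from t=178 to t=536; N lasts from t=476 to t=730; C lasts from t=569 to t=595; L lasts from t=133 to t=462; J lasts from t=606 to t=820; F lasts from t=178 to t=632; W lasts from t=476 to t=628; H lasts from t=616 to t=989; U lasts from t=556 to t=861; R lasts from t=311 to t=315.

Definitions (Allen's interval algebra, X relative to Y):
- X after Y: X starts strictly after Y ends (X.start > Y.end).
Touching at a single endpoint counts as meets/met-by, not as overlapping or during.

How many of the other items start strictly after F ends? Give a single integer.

Target F = [t=178, t=632].
C [t=569, t=595] → during → no.
E [t=178, t=536] → starts → no.
H [t=616, t=989] → overlapped-by → no.
J [t=606, t=820] → overlapped-by → no.
L [t=133, t=462] → overlaps → no.
N [t=476, t=730] → overlapped-by → no.
R [t=311, t=315] → during → no.
U [t=556, t=861] → overlapped-by → no.
W [t=476, t=628] → during → no.
Total: 0.

0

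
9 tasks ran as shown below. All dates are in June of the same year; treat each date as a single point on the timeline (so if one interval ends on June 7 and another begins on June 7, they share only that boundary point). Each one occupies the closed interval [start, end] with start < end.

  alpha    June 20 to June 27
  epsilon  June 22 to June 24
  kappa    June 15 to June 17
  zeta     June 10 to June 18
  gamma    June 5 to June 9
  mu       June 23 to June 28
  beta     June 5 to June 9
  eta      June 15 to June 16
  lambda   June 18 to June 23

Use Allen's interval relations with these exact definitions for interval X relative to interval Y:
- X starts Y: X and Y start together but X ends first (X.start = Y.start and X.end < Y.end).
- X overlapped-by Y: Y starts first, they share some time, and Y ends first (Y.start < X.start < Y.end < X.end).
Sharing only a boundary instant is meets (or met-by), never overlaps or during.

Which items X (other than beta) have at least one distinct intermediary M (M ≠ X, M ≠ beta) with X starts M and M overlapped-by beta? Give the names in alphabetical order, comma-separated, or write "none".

Target beta = [June 5, June 9].
Intermediaries M with M overlapped-by beta: none.
Union: none.

none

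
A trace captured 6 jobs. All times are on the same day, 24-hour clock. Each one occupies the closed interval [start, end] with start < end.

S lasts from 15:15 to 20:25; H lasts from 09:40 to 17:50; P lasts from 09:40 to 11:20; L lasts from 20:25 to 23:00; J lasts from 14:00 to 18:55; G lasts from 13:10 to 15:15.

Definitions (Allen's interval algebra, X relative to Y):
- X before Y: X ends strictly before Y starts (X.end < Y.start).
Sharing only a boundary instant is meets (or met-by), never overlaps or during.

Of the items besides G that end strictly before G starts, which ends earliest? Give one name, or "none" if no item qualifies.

P

Target G = [13:10, 15:15].
H [09:40, 17:50] → contains → excluded.
J [14:00, 18:55] → overlapped-by → excluded.
L [20:25, 23:00] → after → excluded.
P [09:40, 11:20] → before → candidate.
S [15:15, 20:25] → met-by → excluded.
Among candidates, earliest end is 11:20 → P.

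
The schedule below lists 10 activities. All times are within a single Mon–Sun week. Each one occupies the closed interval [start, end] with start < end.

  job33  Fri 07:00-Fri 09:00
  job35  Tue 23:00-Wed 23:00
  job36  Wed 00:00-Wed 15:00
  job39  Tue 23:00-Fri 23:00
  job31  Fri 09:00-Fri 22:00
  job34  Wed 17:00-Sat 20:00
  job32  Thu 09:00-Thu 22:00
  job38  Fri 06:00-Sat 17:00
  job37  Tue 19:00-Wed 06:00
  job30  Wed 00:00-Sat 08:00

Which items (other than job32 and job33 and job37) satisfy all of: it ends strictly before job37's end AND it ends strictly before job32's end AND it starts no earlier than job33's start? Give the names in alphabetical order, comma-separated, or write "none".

Conditions: its end is strictly before job37's end (X.end < Wed 06:00) AND its end is strictly before job32's end (X.end < Thu 22:00) AND its start is no earlier than job33's start (X.start >= Fri 07:00).
job30: end Sat 08:00 < Wed 06:00? ✗; end Sat 08:00 < Thu 22:00? ✗; start Wed 00:00 >= Fri 07:00? ✗ → no.
job31: end Fri 22:00 < Wed 06:00? ✗; end Fri 22:00 < Thu 22:00? ✗; start Fri 09:00 >= Fri 07:00? ✓ → no.
job34: end Sat 20:00 < Wed 06:00? ✗; end Sat 20:00 < Thu 22:00? ✗; start Wed 17:00 >= Fri 07:00? ✗ → no.
job35: end Wed 23:00 < Wed 06:00? ✗; end Wed 23:00 < Thu 22:00? ✓; start Tue 23:00 >= Fri 07:00? ✗ → no.
job36: end Wed 15:00 < Wed 06:00? ✗; end Wed 15:00 < Thu 22:00? ✓; start Wed 00:00 >= Fri 07:00? ✗ → no.
job38: end Sat 17:00 < Wed 06:00? ✗; end Sat 17:00 < Thu 22:00? ✗; start Fri 06:00 >= Fri 07:00? ✗ → no.
job39: end Fri 23:00 < Wed 06:00? ✗; end Fri 23:00 < Thu 22:00? ✗; start Tue 23:00 >= Fri 07:00? ✗ → no.
Result: none.

none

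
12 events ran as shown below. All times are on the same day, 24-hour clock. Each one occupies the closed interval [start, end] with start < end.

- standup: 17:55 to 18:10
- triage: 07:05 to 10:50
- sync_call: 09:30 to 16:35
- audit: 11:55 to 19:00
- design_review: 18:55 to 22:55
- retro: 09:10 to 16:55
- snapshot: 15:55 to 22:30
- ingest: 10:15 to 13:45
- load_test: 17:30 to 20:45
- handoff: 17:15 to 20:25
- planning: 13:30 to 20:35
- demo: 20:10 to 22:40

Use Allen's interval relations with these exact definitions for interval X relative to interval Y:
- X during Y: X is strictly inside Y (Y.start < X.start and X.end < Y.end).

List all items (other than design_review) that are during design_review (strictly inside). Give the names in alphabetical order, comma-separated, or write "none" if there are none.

Target design_review = [18:55, 22:55].
audit [11:55, 19:00] → overlaps → no.
demo [20:10, 22:40] → during → yes.
handoff [17:15, 20:25] → overlaps → no.
ingest [10:15, 13:45] → before → no.
load_test [17:30, 20:45] → overlaps → no.
planning [13:30, 20:35] → overlaps → no.
retro [09:10, 16:55] → before → no.
snapshot [15:55, 22:30] → overlaps → no.
standup [17:55, 18:10] → before → no.
sync_call [09:30, 16:35] → before → no.
triage [07:05, 10:50] → before → no.
Result: demo.

demo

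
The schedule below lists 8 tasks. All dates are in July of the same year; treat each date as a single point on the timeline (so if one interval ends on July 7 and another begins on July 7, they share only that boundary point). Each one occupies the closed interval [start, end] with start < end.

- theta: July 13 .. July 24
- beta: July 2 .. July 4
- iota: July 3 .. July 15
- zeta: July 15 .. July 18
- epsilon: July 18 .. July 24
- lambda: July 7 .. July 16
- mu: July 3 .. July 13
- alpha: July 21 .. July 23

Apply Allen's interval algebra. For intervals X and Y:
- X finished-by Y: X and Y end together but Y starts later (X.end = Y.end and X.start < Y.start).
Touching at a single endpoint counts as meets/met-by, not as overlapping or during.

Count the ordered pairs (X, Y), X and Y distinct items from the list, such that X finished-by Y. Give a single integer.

Checking all 56 ordered pairs for relation 'finished-by'; matching pairs in alphabetical order:
(theta, epsilon): theta finished-by epsilon ✓
Count: 1.

1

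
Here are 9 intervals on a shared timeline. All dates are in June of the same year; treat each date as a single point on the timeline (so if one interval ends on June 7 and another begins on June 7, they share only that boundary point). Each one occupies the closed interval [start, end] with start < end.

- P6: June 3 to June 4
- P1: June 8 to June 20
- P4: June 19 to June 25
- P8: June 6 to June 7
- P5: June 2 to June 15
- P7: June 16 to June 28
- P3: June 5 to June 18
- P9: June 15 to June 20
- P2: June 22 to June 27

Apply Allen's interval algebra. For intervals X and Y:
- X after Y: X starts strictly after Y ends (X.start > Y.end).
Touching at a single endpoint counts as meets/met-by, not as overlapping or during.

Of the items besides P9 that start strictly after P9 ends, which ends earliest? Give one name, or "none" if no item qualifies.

Target P9 = [June 15, June 20].
P1 [June 8, June 20] → finished-by → excluded.
P2 [June 22, June 27] → after → candidate.
P3 [June 5, June 18] → overlaps → excluded.
P4 [June 19, June 25] → overlapped-by → excluded.
P5 [June 2, June 15] → meets → excluded.
P6 [June 3, June 4] → before → excluded.
P7 [June 16, June 28] → overlapped-by → excluded.
P8 [June 6, June 7] → before → excluded.
Among candidates, earliest end is June 27 → P2.

P2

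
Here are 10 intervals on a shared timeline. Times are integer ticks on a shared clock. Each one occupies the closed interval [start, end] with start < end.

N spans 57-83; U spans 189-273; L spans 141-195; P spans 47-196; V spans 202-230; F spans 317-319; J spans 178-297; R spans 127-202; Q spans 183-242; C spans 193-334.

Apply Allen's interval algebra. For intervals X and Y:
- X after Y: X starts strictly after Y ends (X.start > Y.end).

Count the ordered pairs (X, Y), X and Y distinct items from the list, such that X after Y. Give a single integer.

17

Checking all 90 ordered pairs for relation 'after'; matching pairs in alphabetical order:
(C, N): C after N ✓
(F, J): F after J ✓
(F, L): F after L ✓
(F, N): F after N ✓
(F, P): F after P ✓
(F, Q): F after Q ✓
(F, R): F after R ✓
(F, U): F after U ✓
(F, V): F after V ✓
(J, N): J after N ✓
(L, N): L after N ✓
(Q, N): Q after N ✓
(R, N): R after N ✓
(U, N): U after N ✓
(V, L): V after L ✓
(V, N): V after N ✓
(V, P): V after P ✓
Count: 17.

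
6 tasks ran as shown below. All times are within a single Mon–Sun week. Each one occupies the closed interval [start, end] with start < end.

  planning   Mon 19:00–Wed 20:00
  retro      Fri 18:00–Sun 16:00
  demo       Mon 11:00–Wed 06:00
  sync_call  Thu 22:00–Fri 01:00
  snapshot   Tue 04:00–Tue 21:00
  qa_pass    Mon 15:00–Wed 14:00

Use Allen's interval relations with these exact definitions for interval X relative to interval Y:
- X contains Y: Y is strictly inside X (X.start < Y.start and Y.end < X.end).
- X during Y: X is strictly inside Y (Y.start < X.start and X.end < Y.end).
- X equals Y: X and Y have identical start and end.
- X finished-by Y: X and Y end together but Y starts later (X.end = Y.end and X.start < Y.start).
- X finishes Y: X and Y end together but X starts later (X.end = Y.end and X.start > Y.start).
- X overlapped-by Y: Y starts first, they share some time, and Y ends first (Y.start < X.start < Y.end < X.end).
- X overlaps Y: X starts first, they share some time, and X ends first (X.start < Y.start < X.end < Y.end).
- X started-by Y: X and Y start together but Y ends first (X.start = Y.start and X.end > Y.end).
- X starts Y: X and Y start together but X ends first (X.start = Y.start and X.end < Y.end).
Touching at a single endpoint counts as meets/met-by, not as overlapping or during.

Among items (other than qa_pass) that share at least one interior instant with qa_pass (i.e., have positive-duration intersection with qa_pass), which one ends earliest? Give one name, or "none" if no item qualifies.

snapshot

Target qa_pass = [Mon 15:00, Wed 14:00].
demo [Mon 11:00, Wed 06:00] → overlaps → candidate.
planning [Mon 19:00, Wed 20:00] → overlapped-by → candidate.
retro [Fri 18:00, Sun 16:00] → after → excluded.
snapshot [Tue 04:00, Tue 21:00] → during → candidate.
sync_call [Thu 22:00, Fri 01:00] → after → excluded.
Among candidates, earliest end is Tue 21:00 → snapshot.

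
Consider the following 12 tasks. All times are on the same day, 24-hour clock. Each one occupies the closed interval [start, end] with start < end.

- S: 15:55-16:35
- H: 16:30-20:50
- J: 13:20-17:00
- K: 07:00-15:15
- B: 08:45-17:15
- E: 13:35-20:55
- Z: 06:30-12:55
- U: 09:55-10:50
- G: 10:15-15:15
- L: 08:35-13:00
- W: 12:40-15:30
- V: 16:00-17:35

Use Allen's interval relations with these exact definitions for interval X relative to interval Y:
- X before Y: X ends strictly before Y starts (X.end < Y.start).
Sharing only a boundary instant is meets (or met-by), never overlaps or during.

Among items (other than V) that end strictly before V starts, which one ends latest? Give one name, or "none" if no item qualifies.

Target V = [16:00, 17:35].
B [08:45, 17:15] → overlaps → excluded.
E [13:35, 20:55] → contains → excluded.
G [10:15, 15:15] → before → candidate.
H [16:30, 20:50] → overlapped-by → excluded.
J [13:20, 17:00] → overlaps → excluded.
K [07:00, 15:15] → before → candidate.
L [08:35, 13:00] → before → candidate.
S [15:55, 16:35] → overlaps → excluded.
U [09:55, 10:50] → before → candidate.
W [12:40, 15:30] → before → candidate.
Z [06:30, 12:55] → before → candidate.
Among candidates, latest end is 15:30 → W.

W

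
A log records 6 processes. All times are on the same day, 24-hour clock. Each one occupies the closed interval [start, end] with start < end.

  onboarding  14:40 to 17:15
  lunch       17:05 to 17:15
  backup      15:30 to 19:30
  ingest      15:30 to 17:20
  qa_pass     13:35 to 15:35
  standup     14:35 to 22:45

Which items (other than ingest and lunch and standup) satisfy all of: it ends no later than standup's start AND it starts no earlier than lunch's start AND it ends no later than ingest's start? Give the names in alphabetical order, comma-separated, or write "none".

none

Conditions: its end is no later than standup's start (X.end <= 14:35) AND its start is no earlier than lunch's start (X.start >= 17:05) AND its end is no later than ingest's start (X.end <= 15:30).
backup: end 19:30 <= 14:35? ✗; start 15:30 >= 17:05? ✗; end 19:30 <= 15:30? ✗ → no.
onboarding: end 17:15 <= 14:35? ✗; start 14:40 >= 17:05? ✗; end 17:15 <= 15:30? ✗ → no.
qa_pass: end 15:35 <= 14:35? ✗; start 13:35 >= 17:05? ✗; end 15:35 <= 15:30? ✗ → no.
Result: none.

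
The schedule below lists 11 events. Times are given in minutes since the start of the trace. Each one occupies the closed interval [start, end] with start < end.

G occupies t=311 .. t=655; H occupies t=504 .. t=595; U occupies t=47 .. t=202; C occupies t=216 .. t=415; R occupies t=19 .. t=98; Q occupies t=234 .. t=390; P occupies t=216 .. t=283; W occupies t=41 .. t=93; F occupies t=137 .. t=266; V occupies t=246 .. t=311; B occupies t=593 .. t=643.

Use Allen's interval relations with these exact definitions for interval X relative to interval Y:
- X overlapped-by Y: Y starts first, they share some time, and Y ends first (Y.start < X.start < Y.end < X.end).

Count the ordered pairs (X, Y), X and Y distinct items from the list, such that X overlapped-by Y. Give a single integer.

Checking all 110 ordered pairs for relation 'overlapped-by'; matching pairs in alphabetical order:
(B, H): B overlapped-by H ✓
(C, F): C overlapped-by F ✓
(F, U): F overlapped-by U ✓
(G, C): G overlapped-by C ✓
(G, Q): G overlapped-by Q ✓
(P, F): P overlapped-by F ✓
(Q, F): Q overlapped-by F ✓
(Q, P): Q overlapped-by P ✓
(U, R): U overlapped-by R ✓
(U, W): U overlapped-by W ✓
(V, F): V overlapped-by F ✓
(V, P): V overlapped-by P ✓
Count: 12.

12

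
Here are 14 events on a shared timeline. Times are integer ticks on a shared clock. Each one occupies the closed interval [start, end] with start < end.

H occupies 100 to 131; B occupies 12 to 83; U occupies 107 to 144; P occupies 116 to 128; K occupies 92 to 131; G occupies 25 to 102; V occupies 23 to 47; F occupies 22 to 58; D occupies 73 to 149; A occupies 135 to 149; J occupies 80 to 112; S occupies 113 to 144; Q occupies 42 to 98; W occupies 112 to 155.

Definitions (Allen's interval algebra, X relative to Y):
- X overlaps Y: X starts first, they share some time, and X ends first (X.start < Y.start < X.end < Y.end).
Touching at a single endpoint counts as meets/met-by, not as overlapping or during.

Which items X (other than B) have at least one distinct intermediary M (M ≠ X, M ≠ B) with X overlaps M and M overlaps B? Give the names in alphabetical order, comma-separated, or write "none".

none

Target B = [12, 83].
Intermediaries M with M overlaps B: none.
Union: none.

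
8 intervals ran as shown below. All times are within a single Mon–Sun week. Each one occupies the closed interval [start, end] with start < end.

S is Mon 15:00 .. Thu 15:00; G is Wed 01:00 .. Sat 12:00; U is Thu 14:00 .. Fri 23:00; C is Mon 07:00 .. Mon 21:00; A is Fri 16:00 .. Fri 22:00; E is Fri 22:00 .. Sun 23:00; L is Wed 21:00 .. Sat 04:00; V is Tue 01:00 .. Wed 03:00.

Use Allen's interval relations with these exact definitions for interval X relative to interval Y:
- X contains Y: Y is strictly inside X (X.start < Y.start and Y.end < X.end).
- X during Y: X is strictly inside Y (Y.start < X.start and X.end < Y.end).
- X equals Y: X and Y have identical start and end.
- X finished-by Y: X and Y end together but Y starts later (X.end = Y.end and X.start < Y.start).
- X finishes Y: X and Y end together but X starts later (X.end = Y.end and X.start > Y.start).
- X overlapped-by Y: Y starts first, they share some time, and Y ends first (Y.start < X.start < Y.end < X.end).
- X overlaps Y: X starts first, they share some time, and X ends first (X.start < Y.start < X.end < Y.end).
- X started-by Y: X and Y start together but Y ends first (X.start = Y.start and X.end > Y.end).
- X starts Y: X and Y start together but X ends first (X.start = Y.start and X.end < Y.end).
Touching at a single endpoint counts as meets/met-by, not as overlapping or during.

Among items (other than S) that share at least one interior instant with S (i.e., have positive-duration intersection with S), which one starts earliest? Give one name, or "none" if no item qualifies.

Target S = [Mon 15:00, Thu 15:00].
A [Fri 16:00, Fri 22:00] → after → excluded.
C [Mon 07:00, Mon 21:00] → overlaps → candidate.
E [Fri 22:00, Sun 23:00] → after → excluded.
G [Wed 01:00, Sat 12:00] → overlapped-by → candidate.
L [Wed 21:00, Sat 04:00] → overlapped-by → candidate.
U [Thu 14:00, Fri 23:00] → overlapped-by → candidate.
V [Tue 01:00, Wed 03:00] → during → candidate.
Among candidates, earliest start is Mon 07:00 → C.

C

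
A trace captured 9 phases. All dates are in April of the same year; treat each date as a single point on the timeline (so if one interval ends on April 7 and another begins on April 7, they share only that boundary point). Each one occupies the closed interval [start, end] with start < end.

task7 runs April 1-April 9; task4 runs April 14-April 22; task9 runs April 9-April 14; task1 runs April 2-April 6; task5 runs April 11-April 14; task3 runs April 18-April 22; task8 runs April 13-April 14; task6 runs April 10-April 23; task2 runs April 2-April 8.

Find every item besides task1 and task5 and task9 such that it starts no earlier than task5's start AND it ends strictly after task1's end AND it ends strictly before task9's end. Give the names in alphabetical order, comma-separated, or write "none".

none

Conditions: its start is no earlier than task5's start (X.start >= April 11) AND its end is strictly after task1's end (X.end > April 6) AND its end is strictly before task9's end (X.end < April 14).
task2: start April 2 >= April 11? ✗; end April 8 > April 6? ✓; end April 8 < April 14? ✓ → no.
task3: start April 18 >= April 11? ✓; end April 22 > April 6? ✓; end April 22 < April 14? ✗ → no.
task4: start April 14 >= April 11? ✓; end April 22 > April 6? ✓; end April 22 < April 14? ✗ → no.
task6: start April 10 >= April 11? ✗; end April 23 > April 6? ✓; end April 23 < April 14? ✗ → no.
task7: start April 1 >= April 11? ✗; end April 9 > April 6? ✓; end April 9 < April 14? ✓ → no.
task8: start April 13 >= April 11? ✓; end April 14 > April 6? ✓; end April 14 < April 14? ✗ → no.
Result: none.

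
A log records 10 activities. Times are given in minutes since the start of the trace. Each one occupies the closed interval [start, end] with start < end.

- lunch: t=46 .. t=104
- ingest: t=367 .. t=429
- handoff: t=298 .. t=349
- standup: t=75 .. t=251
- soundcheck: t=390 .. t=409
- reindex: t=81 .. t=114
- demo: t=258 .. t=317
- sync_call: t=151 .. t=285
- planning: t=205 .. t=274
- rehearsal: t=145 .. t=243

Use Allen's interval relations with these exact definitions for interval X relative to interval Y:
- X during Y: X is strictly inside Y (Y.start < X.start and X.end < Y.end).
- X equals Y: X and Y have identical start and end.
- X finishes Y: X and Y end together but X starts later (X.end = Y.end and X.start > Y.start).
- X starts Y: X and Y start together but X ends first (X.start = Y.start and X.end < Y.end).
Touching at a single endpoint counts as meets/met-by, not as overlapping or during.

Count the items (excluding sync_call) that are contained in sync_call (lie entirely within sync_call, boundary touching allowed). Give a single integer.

Target sync_call = [t=151, t=285].
demo [t=258, t=317] → overlapped-by → no.
handoff [t=298, t=349] → after → no.
ingest [t=367, t=429] → after → no.
lunch [t=46, t=104] → before → no.
planning [t=205, t=274] → during → counts.
rehearsal [t=145, t=243] → overlaps → no.
reindex [t=81, t=114] → before → no.
soundcheck [t=390, t=409] → after → no.
standup [t=75, t=251] → overlaps → no.
Total: 1.

1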